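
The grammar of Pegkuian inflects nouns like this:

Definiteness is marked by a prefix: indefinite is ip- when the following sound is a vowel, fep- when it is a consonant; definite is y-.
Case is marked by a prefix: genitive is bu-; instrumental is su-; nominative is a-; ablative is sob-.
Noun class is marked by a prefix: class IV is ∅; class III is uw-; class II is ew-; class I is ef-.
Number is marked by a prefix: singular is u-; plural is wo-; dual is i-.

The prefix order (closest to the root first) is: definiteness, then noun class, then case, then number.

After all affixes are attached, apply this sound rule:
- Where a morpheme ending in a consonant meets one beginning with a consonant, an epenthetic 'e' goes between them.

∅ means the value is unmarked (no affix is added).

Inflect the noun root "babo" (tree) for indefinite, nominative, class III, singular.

uauwefepebabo

Attach definiteness indefinite fep- (before consonant 'b') → fepbabo.
Attach noun class class III uw- → uwfepbabo.
Attach case nominative a- → auwfepbabo.
Attach number singular u- → uauwfepbabo.
Apply epenthesis: uauwfepbabo → uauwefepebabo.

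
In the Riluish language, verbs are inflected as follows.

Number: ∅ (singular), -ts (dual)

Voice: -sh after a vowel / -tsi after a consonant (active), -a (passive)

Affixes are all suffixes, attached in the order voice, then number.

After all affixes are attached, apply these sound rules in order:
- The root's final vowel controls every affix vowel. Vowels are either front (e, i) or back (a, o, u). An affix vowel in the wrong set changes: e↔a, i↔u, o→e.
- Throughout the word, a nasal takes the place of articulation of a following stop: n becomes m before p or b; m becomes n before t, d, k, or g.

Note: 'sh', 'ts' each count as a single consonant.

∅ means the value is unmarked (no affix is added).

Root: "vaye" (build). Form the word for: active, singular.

vayesh

Attach voice active -sh (after vowel 'e') → vayesh.
number = singular: zero marking, form stays vayesh.
Vowel harmony: no change.
Nasal assimilation: no change.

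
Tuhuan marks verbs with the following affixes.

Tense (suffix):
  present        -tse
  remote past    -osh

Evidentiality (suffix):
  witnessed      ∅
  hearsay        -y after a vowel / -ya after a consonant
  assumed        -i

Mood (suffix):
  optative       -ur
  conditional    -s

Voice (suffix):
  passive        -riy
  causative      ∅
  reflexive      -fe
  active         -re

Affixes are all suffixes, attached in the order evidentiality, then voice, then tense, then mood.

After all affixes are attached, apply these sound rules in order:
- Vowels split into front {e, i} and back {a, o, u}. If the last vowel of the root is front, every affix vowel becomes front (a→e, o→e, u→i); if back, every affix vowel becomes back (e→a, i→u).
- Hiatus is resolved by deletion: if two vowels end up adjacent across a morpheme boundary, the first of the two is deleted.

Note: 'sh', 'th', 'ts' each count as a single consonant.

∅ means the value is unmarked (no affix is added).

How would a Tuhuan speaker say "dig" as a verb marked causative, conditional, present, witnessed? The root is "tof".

evidentiality = witnessed: zero marking, form stays tof.
voice = causative: zero marking, form stays tof.
Attach tense present -tse → toftse.
Attach mood conditional -s → toftses.
Apply vowel harmony: toftses → toftsas.
Vowel deletion: no change.

toftsas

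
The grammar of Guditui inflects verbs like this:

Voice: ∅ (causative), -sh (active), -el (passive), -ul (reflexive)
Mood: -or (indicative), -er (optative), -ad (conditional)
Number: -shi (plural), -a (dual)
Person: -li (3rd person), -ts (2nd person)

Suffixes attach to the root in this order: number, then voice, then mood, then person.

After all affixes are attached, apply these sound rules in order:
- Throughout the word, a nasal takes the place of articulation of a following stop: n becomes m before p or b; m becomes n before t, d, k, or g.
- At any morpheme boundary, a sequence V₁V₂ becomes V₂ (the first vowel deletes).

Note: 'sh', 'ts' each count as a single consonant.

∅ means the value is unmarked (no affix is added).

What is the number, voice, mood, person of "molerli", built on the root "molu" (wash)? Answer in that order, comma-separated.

Segment: molu-a-er-li.
number: -a → dual.
voice: ∅ → causative.
mood: -er → optative.
person: -li → 3rd person.

dual, causative, optative, 3rd person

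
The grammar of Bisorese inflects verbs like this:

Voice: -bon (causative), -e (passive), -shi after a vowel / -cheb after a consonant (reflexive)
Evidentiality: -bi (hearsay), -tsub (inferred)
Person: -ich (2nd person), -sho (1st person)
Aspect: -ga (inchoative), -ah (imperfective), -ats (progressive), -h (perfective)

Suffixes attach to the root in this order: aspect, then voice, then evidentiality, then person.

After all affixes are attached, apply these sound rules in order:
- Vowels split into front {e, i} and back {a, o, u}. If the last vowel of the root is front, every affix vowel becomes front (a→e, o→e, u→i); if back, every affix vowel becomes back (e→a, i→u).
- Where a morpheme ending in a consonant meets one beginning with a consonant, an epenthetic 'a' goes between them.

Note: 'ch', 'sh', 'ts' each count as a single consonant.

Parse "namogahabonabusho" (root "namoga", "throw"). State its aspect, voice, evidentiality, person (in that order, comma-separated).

Segment: namoga-h-bon-bi-sho.
aspect: -h → perfective.
voice: -bon → causative.
evidentiality: -bi → hearsay.
person: -sho → 1st person.

perfective, causative, hearsay, 1st person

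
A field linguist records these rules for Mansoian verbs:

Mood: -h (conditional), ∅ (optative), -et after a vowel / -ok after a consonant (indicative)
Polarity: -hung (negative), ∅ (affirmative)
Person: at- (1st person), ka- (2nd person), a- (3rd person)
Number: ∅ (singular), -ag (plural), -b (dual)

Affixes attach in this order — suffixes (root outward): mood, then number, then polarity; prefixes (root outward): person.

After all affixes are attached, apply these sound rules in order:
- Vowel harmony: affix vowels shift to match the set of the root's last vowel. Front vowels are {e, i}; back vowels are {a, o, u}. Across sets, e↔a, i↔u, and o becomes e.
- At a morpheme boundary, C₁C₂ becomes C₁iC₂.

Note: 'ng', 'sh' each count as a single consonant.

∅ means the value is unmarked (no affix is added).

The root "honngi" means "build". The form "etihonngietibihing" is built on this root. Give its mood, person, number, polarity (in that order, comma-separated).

Segment: at-honngi-et-b-hung.
mood: -et/ok → indicative.
person: at- → 1st person.
number: -b → dual.
polarity: -hung → negative.

indicative, 1st person, dual, negative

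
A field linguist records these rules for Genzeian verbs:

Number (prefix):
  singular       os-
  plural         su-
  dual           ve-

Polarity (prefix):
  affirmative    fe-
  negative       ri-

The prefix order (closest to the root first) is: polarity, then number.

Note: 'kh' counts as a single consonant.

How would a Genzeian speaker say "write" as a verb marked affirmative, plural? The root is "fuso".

sufefuso

Attach polarity affirmative fe- → fefuso.
Attach number plural su- → sufefuso.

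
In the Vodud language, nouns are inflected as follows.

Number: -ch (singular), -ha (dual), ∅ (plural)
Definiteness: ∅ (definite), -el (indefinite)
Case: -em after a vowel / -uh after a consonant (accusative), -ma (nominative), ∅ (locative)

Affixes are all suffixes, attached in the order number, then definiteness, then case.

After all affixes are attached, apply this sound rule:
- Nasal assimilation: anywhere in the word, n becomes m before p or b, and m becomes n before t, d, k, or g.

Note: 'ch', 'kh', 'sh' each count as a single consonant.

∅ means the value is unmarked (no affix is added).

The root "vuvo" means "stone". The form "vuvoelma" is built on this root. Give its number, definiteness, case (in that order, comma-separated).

plural, indefinite, nominative

Segment: vuvo-el-ma.
number: ∅ → plural.
definiteness: -el → indefinite.
case: -ma → nominative.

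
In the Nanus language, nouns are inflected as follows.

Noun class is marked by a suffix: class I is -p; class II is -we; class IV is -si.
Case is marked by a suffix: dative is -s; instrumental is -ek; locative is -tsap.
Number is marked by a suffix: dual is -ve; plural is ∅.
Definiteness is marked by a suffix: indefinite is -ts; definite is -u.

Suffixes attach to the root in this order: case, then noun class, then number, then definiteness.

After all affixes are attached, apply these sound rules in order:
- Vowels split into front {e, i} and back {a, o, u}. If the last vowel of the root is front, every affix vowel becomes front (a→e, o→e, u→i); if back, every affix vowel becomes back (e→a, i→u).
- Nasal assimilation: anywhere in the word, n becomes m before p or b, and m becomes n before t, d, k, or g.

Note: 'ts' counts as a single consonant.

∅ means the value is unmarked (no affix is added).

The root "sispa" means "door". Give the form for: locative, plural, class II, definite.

sispatsapwau

Attach case locative -tsap → sispatsap.
Attach noun class class II -we → sispatsapwe.
number = plural: zero marking, form stays sispatsapwe.
Attach definiteness definite -u → sispatsapweu.
Apply vowel harmony: sispatsapweu → sispatsapwau.
Nasal assimilation: no change.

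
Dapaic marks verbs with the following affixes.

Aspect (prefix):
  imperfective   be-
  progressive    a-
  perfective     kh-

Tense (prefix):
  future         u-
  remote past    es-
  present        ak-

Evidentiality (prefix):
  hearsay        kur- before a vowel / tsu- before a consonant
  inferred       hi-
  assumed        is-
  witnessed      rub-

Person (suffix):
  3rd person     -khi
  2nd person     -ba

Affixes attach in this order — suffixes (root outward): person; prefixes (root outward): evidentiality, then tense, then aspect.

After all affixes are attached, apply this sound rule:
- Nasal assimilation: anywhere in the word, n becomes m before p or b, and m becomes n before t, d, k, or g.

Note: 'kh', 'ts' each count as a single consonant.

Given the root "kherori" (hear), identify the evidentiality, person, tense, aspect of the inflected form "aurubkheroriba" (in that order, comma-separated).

witnessed, 2nd person, future, progressive

Segment: a-u-rub-kherori-ba.
evidentiality: rub- → witnessed.
person: -ba → 2nd person.
tense: u- → future.
aspect: a- → progressive.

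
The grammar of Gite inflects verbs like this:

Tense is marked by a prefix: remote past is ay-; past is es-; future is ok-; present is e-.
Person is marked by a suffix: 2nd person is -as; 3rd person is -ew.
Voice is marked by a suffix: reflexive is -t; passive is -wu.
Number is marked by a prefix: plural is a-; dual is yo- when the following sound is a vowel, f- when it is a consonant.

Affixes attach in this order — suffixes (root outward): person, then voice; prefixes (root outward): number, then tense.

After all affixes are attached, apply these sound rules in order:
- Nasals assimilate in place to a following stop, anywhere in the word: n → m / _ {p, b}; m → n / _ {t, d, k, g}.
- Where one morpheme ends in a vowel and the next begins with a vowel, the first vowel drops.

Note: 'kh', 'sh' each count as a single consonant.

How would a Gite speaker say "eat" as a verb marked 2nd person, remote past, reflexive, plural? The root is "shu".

Attach person 2nd person -as → shuas.
Attach number plural a- → ashuas.
Attach tense remote past ay- → ayashuas.
Attach voice reflexive -t → ayashuast.
Nasal assimilation: no change.
Apply vowel deletion: ayashuast → ayashast.

ayashast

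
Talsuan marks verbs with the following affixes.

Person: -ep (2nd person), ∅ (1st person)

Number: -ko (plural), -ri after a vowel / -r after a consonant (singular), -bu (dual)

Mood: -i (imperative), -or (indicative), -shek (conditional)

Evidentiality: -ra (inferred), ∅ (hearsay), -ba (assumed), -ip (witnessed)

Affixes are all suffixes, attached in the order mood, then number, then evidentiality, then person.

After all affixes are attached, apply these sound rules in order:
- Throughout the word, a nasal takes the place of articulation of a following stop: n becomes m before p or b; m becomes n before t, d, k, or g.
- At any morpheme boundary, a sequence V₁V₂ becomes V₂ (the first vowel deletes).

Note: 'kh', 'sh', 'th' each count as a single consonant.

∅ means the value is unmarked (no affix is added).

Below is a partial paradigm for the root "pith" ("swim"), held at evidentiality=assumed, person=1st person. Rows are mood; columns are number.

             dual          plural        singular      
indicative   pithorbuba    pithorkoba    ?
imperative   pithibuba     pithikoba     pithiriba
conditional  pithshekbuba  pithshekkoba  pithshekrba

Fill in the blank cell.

Attach mood indicative -or → pithor.
Attach number singular -r (after consonant 'r') → pithorr.
Attach evidentiality assumed -ba → pithorrba.
person = 1st person: zero marking, form stays pithorrba.
Nasal assimilation: no change.
Vowel deletion: no change.

pithorrba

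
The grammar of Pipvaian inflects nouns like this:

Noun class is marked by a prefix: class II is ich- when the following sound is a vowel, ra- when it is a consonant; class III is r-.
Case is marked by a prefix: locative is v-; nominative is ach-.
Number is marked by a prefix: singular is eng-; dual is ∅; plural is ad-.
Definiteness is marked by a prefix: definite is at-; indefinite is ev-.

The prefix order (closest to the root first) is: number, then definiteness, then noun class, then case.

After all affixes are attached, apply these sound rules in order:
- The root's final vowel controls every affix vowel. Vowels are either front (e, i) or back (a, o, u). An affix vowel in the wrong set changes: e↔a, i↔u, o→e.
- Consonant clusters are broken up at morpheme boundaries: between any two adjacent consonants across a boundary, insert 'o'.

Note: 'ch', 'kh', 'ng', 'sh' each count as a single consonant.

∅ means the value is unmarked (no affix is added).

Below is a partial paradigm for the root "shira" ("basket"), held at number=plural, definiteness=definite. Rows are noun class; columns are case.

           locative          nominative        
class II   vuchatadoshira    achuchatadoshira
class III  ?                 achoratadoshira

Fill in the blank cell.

voratadoshira

Attach number plural ad- → adshira.
Attach definiteness definite at- → atadshira.
Attach noun class class III r- → ratadshira.
Attach case locative v- → vratadshira.
Vowel harmony: no change.
Apply epenthesis: vratadshira → voratadoshira.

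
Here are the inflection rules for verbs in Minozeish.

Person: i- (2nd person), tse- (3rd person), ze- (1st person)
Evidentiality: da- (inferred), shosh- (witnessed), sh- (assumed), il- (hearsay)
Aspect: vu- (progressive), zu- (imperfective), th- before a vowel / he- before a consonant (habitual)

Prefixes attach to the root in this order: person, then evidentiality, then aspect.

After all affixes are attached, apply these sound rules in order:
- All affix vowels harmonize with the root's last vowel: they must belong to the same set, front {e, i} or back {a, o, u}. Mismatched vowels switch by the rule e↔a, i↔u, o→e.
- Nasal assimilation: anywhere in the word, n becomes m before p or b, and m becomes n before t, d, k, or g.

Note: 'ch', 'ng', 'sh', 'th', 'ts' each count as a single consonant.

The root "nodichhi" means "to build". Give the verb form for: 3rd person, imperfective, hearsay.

Attach person 3rd person tse- → tsenodichhi.
Attach evidentiality hearsay il- → iltsenodichhi.
Attach aspect imperfective zu- → zuiltsenodichhi.
Apply vowel harmony: zuiltsenodichhi → ziiltsenodichhi.
Nasal assimilation: no change.

ziiltsenodichhi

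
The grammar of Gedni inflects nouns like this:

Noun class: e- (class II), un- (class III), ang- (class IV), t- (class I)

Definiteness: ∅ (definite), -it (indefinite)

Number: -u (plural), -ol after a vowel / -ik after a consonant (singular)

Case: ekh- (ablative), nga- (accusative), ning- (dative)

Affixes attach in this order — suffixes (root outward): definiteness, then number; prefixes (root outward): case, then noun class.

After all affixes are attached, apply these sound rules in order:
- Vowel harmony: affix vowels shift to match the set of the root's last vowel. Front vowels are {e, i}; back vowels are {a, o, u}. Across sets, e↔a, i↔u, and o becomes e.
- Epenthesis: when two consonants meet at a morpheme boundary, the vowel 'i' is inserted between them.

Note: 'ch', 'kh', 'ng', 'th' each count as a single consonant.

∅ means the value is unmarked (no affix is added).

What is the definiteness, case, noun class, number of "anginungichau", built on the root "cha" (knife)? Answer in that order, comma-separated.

definite, dative, class IV, plural

Segment: ang-ning-cha-u.
definiteness: ∅ → definite.
case: ning- → dative.
noun class: ang- → class IV.
number: -u → plural.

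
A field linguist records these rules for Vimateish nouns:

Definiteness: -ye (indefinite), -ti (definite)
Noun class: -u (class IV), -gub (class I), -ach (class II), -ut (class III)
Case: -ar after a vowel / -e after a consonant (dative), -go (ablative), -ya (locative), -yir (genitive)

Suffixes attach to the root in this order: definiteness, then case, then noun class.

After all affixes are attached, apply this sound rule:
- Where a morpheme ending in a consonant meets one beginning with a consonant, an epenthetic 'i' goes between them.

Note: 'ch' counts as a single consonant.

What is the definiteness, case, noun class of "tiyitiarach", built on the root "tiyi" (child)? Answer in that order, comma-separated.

definite, dative, class II

Segment: tiyi-ti-ar-ach.
definiteness: -ti → definite.
case: -ar/e → dative.
noun class: -ach → class II.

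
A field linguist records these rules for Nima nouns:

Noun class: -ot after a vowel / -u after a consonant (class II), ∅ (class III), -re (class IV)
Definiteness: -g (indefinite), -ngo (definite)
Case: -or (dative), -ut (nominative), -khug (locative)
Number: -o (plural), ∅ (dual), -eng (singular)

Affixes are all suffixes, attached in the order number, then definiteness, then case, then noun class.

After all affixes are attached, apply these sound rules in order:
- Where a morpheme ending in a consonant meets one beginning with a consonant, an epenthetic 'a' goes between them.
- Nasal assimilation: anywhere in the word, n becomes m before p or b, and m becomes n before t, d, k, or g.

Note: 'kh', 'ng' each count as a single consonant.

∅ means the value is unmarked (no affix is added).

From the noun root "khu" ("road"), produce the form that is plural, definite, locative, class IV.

Attach number plural -o → khuo.
Attach definiteness definite -ngo → khuongo.
Attach case locative -khug → khuongokhug.
Attach noun class class IV -re → khuongokhugre.
Apply epenthesis: khuongokhugre → khuongokhugare.
Nasal assimilation: no change.

khuongokhugare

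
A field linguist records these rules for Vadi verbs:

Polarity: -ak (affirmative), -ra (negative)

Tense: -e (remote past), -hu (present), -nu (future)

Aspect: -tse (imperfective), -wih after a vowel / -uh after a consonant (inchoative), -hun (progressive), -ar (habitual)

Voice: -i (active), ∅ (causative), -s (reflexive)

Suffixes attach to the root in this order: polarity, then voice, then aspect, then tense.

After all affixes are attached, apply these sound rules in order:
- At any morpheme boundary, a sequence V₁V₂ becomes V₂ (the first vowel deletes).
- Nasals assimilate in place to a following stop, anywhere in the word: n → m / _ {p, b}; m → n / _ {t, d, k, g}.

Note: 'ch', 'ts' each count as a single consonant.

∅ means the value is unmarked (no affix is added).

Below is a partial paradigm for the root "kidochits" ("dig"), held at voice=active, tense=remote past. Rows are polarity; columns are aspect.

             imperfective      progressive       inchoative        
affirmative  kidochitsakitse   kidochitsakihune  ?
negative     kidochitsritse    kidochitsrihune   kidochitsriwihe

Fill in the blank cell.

Attach polarity affirmative -ak → kidochitsak.
Attach voice active -i → kidochitsaki.
Attach aspect inchoative -wih (after vowel 'i') → kidochitsakiwih.
Attach tense remote past -e → kidochitsakiwihe.
Vowel deletion: no change.
Nasal assimilation: no change.

kidochitsakiwihe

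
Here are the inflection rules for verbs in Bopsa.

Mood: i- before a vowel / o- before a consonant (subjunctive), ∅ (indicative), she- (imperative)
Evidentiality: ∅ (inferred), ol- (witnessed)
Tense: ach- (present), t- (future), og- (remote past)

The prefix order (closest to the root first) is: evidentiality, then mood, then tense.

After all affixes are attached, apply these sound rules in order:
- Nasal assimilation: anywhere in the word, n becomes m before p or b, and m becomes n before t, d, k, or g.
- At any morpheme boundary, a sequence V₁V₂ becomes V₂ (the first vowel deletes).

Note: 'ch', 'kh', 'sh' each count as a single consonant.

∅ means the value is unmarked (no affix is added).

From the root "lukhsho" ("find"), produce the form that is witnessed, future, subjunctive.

tollukhsho

Attach evidentiality witnessed ol- → ollukhsho.
Attach mood subjunctive i- (before vowel 'o') → iollukhsho.
Attach tense future t- → tiollukhsho.
Nasal assimilation: no change.
Apply vowel deletion: tiollukhsho → tollukhsho.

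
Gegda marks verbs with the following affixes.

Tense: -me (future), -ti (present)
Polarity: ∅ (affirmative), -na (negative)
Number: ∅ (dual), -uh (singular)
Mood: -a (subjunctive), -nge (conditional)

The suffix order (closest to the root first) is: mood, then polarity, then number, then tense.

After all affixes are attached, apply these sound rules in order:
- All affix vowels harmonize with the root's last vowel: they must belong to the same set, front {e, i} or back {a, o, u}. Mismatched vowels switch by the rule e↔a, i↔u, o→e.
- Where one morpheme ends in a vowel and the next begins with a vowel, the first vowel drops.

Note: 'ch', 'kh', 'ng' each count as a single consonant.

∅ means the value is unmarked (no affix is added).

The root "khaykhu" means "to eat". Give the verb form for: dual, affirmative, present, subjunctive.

Attach mood subjunctive -a → khaykhua.
polarity = affirmative: zero marking, form stays khaykhua.
number = dual: zero marking, form stays khaykhua.
Attach tense present -ti → khaykhuati.
Apply vowel harmony: khaykhuati → khaykhuatu.
Apply vowel deletion: khaykhuatu → khaykhatu.

khaykhatu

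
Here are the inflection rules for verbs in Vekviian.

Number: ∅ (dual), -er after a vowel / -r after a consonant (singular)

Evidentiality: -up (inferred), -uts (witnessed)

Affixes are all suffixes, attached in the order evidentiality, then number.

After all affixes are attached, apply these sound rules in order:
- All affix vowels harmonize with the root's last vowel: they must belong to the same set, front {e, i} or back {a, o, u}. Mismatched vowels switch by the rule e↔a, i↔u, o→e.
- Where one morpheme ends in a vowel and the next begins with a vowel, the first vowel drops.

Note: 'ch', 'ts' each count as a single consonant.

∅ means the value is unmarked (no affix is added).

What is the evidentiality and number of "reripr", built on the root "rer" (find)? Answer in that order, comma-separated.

Segment: rer-up-r.
evidentiality: -up → inferred.
number: -er/r → singular.

inferred, singular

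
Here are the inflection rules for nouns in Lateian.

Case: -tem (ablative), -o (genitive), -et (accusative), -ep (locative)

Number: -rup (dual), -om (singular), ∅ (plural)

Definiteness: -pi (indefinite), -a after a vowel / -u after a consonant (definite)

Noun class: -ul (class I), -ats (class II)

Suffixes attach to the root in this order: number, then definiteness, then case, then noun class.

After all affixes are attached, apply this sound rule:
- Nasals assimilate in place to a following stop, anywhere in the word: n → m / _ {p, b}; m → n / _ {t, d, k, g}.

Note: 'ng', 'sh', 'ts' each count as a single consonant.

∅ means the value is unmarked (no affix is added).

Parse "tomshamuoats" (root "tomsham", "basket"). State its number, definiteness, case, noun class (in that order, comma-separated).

Segment: tomsham-u-o-ats.
number: ∅ → plural.
definiteness: -a/u → definite.
case: -o → genitive.
noun class: -ats → class II.

plural, definite, genitive, class II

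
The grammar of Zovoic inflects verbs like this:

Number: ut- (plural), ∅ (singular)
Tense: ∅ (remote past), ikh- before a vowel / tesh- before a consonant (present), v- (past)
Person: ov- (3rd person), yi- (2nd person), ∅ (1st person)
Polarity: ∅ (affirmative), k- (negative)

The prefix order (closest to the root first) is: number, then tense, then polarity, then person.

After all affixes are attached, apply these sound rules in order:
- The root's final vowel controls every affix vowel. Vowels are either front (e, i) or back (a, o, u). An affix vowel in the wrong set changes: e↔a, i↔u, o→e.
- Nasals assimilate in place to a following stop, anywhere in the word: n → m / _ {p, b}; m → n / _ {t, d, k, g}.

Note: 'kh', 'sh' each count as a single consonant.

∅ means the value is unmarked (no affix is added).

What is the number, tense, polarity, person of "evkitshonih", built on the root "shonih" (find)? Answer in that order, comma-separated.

Segment: ov-k-ut-shonih.
number: ut- → plural.
tense: ∅ → remote past.
polarity: k- → negative.
person: ov- → 3rd person.

plural, remote past, negative, 3rd person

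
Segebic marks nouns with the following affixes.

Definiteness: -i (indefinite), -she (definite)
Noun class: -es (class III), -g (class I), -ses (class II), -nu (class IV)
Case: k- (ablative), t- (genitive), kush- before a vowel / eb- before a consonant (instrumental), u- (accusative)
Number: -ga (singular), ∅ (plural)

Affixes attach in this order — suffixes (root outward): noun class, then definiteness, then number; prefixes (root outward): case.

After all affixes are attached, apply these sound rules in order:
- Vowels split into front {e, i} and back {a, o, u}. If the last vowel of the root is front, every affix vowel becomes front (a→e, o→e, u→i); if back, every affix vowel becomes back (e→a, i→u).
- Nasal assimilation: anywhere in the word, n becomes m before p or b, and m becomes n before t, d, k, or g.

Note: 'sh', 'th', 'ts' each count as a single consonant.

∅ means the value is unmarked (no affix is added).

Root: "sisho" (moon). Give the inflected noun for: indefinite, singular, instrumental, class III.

Attach noun class class III -es → sishoes.
Attach case instrumental eb- (before consonant 's') → ebsishoes.
Attach definiteness indefinite -i → ebsishoesi.
Attach number singular -ga → ebsishoesiga.
Apply vowel harmony: ebsishoesiga → absishoasuga.
Nasal assimilation: no change.

absishoasuga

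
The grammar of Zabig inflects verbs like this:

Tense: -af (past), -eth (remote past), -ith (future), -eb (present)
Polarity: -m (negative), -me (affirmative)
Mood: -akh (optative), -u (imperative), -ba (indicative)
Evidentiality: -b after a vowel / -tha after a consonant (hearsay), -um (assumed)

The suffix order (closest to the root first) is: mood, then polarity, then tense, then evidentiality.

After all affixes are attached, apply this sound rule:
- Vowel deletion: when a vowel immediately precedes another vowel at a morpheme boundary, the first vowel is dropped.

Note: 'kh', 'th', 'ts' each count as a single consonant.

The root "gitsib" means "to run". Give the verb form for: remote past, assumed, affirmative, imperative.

Attach mood imperative -u → gitsibu.
Attach polarity affirmative -me → gitsibume.
Attach tense remote past -eth → gitsibumeeth.
Attach evidentiality assumed -um → gitsibumeethum.
Apply vowel deletion: gitsibumeethum → gitsibumethum.

gitsibumethum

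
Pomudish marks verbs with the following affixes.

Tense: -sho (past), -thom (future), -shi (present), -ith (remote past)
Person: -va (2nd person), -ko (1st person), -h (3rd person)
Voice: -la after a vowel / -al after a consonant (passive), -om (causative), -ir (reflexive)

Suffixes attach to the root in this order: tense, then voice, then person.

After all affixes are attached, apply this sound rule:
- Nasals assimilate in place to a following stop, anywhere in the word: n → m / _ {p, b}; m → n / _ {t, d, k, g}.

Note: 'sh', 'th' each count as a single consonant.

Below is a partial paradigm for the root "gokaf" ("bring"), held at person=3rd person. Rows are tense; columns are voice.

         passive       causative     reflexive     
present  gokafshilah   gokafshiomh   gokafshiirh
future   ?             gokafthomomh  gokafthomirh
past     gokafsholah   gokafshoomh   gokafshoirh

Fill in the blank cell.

gokafthomalh

Attach tense future -thom → gokafthom.
Attach voice passive -al (after consonant 'm') → gokafthomal.
Attach person 3rd person -h → gokafthomalh.
Nasal assimilation: no change.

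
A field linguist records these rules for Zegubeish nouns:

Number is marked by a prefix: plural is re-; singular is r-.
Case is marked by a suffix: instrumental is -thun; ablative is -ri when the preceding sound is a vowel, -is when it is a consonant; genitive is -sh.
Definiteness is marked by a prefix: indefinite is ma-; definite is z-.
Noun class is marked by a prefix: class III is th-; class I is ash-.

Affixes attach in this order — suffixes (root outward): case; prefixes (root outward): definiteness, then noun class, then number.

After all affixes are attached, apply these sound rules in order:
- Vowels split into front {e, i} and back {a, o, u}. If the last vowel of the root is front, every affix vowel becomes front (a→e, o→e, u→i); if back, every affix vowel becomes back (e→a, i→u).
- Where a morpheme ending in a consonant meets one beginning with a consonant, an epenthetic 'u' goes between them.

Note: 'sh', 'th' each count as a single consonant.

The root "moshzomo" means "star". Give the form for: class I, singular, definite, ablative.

rashuzumoshzomoru

Attach definiteness definite z- → zmoshzomo.
Attach noun class class I ash- → ashzmoshzomo.
Attach number singular r- → rashzmoshzomo.
Attach case ablative -ri (after vowel 'o') → rashzmoshzomori.
Apply vowel harmony: rashzmoshzomori → rashzmoshzomoru.
Apply epenthesis: rashzmoshzomoru → rashuzumoshzomoru.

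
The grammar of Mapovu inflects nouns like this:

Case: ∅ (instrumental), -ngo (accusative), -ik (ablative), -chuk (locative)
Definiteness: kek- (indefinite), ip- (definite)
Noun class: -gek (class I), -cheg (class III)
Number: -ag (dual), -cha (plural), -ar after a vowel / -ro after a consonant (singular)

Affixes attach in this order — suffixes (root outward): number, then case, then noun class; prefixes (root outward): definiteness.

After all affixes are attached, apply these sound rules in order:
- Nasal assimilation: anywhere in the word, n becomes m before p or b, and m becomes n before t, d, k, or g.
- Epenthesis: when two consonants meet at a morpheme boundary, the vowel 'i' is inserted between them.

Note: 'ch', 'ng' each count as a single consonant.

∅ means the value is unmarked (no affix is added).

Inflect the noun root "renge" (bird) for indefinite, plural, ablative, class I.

Attach number plural -cha → rengecha.
Attach case ablative -ik → rengechaik.
Attach definiteness indefinite kek- → kekrengechaik.
Attach noun class class I -gek → kekrengechaikgek.
Nasal assimilation: no change.
Apply epenthesis: kekrengechaikgek → kekirengechaikigek.

kekirengechaikigek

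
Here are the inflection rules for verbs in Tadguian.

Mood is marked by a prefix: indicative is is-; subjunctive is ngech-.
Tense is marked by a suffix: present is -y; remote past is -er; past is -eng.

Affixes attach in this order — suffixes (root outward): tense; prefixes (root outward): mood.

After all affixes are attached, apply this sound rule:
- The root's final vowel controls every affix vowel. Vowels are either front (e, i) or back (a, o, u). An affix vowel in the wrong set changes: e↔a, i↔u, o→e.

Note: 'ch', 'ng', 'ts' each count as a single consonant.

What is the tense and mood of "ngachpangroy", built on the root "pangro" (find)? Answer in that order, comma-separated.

Segment: ngech-pangro-y.
tense: -y → present.
mood: ngech- → subjunctive.

present, subjunctive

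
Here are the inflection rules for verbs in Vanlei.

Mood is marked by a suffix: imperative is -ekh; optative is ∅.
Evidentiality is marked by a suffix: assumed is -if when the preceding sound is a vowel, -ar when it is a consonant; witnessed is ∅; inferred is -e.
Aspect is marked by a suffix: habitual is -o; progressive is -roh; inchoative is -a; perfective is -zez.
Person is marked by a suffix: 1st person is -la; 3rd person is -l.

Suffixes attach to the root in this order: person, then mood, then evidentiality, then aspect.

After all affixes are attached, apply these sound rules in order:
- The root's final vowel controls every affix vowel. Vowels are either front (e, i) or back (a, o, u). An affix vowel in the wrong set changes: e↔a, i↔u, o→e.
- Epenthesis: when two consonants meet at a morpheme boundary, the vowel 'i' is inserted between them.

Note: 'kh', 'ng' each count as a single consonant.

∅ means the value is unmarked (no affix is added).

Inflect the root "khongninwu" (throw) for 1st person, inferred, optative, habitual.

khongninwulaao

Attach person 1st person -la → khongninwula.
mood = optative: zero marking, form stays khongninwula.
Attach evidentiality inferred -e → khongninwulae.
Attach aspect habitual -o → khongninwulaeo.
Apply vowel harmony: khongninwulaeo → khongninwulaao.
Epenthesis: no change.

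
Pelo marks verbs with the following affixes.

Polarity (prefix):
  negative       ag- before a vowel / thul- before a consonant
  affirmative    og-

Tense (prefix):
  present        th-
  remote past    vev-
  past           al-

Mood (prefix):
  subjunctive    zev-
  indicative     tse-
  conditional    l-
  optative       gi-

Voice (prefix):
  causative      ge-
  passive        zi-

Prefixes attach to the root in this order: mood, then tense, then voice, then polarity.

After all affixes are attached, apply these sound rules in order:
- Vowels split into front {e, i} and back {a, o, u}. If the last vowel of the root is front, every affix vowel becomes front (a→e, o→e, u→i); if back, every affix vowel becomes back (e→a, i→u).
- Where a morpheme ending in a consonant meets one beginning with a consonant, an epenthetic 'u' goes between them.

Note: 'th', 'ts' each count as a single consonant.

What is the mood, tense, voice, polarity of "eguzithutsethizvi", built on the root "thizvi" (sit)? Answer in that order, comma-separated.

indicative, present, passive, affirmative

Segment: og-zi-th-tse-thizvi.
mood: tse- → indicative.
tense: th- → present.
voice: zi- → passive.
polarity: og- → affirmative.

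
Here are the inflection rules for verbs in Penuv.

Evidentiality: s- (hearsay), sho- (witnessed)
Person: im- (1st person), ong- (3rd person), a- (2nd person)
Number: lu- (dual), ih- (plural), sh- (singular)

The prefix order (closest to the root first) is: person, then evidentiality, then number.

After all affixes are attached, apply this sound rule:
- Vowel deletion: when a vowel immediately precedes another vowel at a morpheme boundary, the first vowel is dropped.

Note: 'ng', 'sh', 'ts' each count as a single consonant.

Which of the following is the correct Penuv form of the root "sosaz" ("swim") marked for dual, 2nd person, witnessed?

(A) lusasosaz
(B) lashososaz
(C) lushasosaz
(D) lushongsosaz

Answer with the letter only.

Attach person 2nd person a- → asosaz.
Attach evidentiality witnessed sho- → shoasosaz.
Attach number dual lu- → lushoasosaz.
Apply vowel deletion: lushoasosaz → lushasosaz.
So the correct form is lushasosaz, option (C).
(D) lushongsosaz is wrong: it uses 3rd person instead of 2nd person for person.
(B) lashososaz is wrong: it has the affixes in the wrong order.
(A) lusasosaz is wrong: it uses hearsay instead of witnessed for evidentiality.

C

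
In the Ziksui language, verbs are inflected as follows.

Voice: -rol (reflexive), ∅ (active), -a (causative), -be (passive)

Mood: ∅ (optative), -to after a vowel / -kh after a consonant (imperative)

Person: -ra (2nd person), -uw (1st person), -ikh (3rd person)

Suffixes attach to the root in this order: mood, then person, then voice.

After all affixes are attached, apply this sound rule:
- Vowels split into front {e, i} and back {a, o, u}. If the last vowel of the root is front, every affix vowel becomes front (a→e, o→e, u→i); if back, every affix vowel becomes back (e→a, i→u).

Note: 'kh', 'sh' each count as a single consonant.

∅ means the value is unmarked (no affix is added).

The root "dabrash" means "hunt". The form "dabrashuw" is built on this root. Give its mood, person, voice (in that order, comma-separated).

optative, 1st person, active

Segment: dabrash-uw.
mood: ∅ → optative.
person: -uw → 1st person.
voice: ∅ → active.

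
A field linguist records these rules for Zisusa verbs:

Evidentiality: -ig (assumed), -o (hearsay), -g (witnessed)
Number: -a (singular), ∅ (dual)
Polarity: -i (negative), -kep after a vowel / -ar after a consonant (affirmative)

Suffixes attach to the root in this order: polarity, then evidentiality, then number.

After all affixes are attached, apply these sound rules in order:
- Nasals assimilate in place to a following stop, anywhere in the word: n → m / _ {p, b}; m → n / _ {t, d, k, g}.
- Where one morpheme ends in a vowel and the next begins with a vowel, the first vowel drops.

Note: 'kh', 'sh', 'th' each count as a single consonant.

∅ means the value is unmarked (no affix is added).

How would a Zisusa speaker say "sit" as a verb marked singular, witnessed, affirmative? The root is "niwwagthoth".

niwwagthotharga

Attach polarity affirmative -ar (after consonant 'th') → niwwagthothar.
Attach evidentiality witnessed -g → niwwagthotharg.
Attach number singular -a → niwwagthotharga.
Nasal assimilation: no change.
Vowel deletion: no change.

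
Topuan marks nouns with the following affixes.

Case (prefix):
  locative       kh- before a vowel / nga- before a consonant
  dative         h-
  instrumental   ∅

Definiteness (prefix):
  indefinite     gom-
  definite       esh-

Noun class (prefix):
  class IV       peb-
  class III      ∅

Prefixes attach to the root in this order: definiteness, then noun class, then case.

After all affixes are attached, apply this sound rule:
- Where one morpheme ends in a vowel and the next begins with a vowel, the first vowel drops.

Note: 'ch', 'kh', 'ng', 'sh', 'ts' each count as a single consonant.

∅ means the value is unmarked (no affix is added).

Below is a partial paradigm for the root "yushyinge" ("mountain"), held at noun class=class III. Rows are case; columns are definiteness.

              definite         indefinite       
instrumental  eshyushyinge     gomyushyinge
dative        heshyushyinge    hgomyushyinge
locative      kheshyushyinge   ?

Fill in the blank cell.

ngagomyushyinge

Attach definiteness indefinite gom- → gomyushyinge.
noun class = class III: zero marking, form stays gomyushyinge.
Attach case locative nga- (before consonant 'g') → ngagomyushyinge.
Vowel deletion: no change.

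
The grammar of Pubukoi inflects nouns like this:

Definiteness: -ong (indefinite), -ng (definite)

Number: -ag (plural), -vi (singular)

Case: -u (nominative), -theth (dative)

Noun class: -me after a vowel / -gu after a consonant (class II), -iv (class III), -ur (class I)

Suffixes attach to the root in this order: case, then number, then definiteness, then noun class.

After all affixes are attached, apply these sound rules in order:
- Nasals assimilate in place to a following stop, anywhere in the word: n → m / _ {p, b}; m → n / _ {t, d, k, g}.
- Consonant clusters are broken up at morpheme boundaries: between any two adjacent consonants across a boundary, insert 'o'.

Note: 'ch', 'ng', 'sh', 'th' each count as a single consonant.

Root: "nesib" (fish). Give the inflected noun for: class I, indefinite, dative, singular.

Attach case dative -theth → nesibtheth.
Attach number singular -vi → nesibthethvi.
Attach definiteness indefinite -ong → nesibthethviong.
Attach noun class class I -ur → nesibthethviongur.
Nasal assimilation: no change.
Apply epenthesis: nesibthethviongur → nesibothethoviongur.

nesibothethoviongur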